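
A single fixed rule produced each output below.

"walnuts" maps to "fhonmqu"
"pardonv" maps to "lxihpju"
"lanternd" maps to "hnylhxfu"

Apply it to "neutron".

onlihhy

What's happening: shift every letter 6 places backward in the alphabet (wrapping around), then move the first 2 characters to the end (rotate left by 2).
Starting from "neutron": after the first operation, "hyonlih"; after the second, "onlihhy".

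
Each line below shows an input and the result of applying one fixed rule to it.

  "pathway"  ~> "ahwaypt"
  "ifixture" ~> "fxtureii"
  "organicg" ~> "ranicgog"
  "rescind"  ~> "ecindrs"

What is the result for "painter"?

anterpi

Looking at the pairs, the operation is to move the first 2 characters to the end (rotate left by 2), then swap the first and last characters.
Applying that to "painter" gives "anterpi".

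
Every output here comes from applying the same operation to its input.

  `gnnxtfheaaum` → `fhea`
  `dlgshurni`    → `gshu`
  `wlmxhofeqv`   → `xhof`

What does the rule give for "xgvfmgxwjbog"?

gxwj

Looking at the pairs, the operation is to move the last 3 characters to the front (rotate right by 3), then keep only the last 4 characters.
Working it through for "xgvfmgxwjbog": intermediate "bogxgvfmgxwj", final "gxwj".
(Check on "dlgshurni": → "rnidlgshu" → "gshu" ✓)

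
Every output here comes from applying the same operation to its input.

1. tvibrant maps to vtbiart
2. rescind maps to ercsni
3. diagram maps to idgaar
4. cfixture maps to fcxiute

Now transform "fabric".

afrbc

The transformation: swap each adjacent pair of characters (1↔2, 3↔4, ...), then delete the last character.
On "fabric": the first step gives "afrbci", and the second then gives "afrbc".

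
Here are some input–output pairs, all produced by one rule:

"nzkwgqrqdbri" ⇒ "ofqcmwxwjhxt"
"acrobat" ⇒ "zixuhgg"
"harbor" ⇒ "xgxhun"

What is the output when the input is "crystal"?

The transformation: swap the first and last characters, then shift every letter 6 places forward in the alphabet (wrapping around).
Applying both steps to "crystal": "lrystac", then "rxeyzgi".

rxeyzgi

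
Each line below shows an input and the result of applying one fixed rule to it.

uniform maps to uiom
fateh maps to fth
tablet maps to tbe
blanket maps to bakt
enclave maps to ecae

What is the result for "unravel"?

urvl

The rule is to keep every other character starting from the first (positions 1st, 3rd, 5th, ...).
On "unravel" that produces "urvl".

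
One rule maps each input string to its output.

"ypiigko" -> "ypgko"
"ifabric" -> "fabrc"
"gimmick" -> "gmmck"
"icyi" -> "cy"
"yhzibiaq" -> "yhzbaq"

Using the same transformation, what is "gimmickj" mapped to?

gmmckj

The pattern: remove every "i".
Applying that to "gimmickj" gives "gmmckj".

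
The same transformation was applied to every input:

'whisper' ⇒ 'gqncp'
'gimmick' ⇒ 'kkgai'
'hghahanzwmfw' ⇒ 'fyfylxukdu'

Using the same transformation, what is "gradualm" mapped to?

Each output is the input with this applied: shift every letter 2 places backward in the alphabet (wrapping around), then delete the first 2 characters.
For "gradualm", step one produces "epybsyjk"; step two turns that into "ybsyjk".

ybsyjk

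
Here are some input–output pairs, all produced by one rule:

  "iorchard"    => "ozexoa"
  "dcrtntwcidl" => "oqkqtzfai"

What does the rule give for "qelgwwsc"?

Looking at the pairs, the operation is to shift every letter 3 places backward in the alphabet (wrapping around), then delete the first 2 characters.
"qelgwwsc" → "idttpz".

idttpz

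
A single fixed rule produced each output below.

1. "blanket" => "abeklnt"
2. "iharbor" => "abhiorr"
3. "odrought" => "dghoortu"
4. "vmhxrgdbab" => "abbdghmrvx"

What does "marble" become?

abelmr

In each case the input is transformed by: sort the characters into alphabetical order.
For "marble" the result is "abelmr".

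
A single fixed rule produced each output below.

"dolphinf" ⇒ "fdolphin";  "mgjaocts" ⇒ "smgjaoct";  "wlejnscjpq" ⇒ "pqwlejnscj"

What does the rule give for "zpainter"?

Rule — swap the front and back halves of the string, then move the first 3 characters to the end (rotate left by 3).
So "zpainter" becomes "rzpainte".

rzpainte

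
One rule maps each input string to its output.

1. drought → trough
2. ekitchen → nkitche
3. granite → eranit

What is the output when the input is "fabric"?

cabri

Rule — delete the first character, then move the last character to the front.
For "fabric", step one produces "abric"; step two turns that into "cabri".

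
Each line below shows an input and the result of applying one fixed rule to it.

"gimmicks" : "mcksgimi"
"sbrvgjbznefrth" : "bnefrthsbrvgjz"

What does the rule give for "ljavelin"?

Looking at the pairs, the operation is to swap the front and back halves of the string, then swap the first and last characters.
Applying that to "ljavelin" gives "vlinljae".

vlinljae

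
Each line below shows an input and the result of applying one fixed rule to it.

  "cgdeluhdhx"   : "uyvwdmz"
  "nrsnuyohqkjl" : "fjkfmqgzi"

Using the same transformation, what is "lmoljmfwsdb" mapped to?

degdbexo

The rule is to delete the last 3 characters, then shift every letter 8 places backward in the alphabet (wrapping around).
Starting from "lmoljmfwsdb": after the first operation, "lmoljmfw"; after the second, "degdbexo".
(Check on "nrsnuyohqkjl": → "nrsnuyohq" → "fjkfmqgzi" ✓)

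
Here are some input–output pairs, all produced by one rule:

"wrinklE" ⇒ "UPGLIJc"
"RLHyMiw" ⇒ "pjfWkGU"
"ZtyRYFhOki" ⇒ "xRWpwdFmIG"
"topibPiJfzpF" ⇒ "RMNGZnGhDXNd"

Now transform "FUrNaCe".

dsPlYaC

Rule — flip the case of every letter, then shift every letter 2 places backward in the alphabet (wrapping around).
On "FUrNaCe": the first step gives "fuRnAcE", and the second then gives "dsPlYaC".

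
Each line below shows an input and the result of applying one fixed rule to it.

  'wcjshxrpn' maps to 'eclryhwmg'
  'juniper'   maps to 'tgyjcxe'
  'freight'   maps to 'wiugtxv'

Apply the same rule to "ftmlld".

asuiba

Each output is the input with this applied: move the last 2 characters to the front (rotate right by 2), then shift every letter 11 places backward in the alphabet (wrapping around).
"ftmlld" → "ldftml" → "asuiba".
(Check on "freight": → "htfreig" → "wiugtxv" ✓)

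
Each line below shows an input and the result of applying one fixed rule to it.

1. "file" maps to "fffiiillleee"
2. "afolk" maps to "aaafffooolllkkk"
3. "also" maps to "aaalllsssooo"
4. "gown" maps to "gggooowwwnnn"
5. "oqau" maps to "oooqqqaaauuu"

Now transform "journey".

What's happening: repeat every character 3 times.
So "journey" becomes "jjjooouuurrrnnneeeyyy".

jjjooouuurrrnnneeeyyy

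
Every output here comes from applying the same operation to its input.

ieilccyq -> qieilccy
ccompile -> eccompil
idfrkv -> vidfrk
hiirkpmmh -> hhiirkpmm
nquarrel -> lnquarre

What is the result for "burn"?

nbur

The transformation: move the last character to the front.
"burn" → "nbur".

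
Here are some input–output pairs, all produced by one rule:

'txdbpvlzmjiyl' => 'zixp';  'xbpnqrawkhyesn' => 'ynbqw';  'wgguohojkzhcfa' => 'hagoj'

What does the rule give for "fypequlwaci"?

In each case the input is transformed by: keep one character in every 3, starting at position 2 (positions 2nd, 5th, 8th, ...), then move the last 2 characters to the front (rotate right by 2).
Applying both steps to "fypequlwaci": "yqwi", then "wiyq".
(Check on "xbpnqrawkhyesn": → "bqwyn" → "ynbqw" ✓)

wiyq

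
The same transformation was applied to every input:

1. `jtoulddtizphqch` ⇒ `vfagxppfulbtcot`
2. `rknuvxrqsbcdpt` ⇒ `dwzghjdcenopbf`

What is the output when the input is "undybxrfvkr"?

Rule — shift every letter 12 places forward in the alphabet (wrapping around).
For "undybxrfvkr" the result is "gzpknjdrhwd".

gzpknjdrhwd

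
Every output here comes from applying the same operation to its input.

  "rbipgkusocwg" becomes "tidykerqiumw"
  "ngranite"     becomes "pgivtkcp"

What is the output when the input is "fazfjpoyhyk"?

hmcabjhalqr

The transformation: shift every letter 2 places forward in the alphabet (wrapping around), then take characters alternately from the front and the back (1st, last, 2nd, 2nd-last, ...).
On "fazfjpoyhyk": the first step gives "hcbhlrqajam", and the second then gives "hmcabjhalqr".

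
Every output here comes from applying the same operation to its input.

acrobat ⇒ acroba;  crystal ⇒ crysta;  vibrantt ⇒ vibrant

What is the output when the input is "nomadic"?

nomadi

Looking at the pairs, the operation is to delete the last character.
So "nomadic" becomes "nomadi".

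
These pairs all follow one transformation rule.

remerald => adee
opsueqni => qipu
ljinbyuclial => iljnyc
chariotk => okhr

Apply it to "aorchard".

Each output is the input with this applied: keep every other character starting from the second (positions 2nd, 4th, 6th, ...), then move the last 2 characters to the front (rotate right by 2).
"aorchard" → "ocad" → "adoc".

adoc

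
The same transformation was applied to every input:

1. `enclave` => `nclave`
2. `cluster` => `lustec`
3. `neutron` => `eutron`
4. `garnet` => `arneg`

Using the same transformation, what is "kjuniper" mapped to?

Rule — delete the last character, then move the first character to the end.
Applying that to "kjuniper" gives "junipek".

junipek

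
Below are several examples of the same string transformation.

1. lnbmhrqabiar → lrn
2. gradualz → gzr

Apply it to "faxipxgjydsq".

The transformation: take characters alternately from the front and the back (1st, last, 2nd, 2nd-last, ...), then keep only the first 3 characters.
Applying both steps to "faxipxgjydsq": "fqasxdiypjxg", then "fqa".

fqa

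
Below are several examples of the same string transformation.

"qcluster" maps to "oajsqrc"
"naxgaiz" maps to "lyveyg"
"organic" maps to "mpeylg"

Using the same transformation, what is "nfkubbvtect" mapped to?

ldiszztrca

In each case the input is transformed by: delete the last character, then shift every letter 2 places backward in the alphabet (wrapping around).
Working it through for "nfkubbvtect": intermediate "nfkubbvtec", final "ldiszztrca".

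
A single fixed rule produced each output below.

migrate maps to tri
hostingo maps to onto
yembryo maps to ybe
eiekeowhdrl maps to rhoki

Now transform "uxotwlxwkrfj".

Looking at the pairs, the operation is to keep every other character starting from the second (positions 2nd, 4th, 6th, ...), then reverse the string.
"uxotwlxwkrfj" → "xtlwrj" → "jrwltx".

jrwltx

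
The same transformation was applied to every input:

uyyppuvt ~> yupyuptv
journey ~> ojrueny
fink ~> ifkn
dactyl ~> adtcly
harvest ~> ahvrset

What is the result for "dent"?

Looking at the pairs, the operation is to swap each adjacent pair of characters (1↔2, 3↔4, ...).
Applying that to "dent" gives "edtn".

edtn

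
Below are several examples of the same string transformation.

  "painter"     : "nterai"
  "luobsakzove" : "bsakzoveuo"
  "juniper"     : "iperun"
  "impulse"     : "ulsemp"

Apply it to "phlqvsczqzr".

qvsczqzrhl

Looking at the pairs, the operation is to delete the first character, then move the first 2 characters to the end (rotate left by 2).
Working it through for "phlqvsczqzr": intermediate "hlqvsczqzr", final "qvsczqzrhl".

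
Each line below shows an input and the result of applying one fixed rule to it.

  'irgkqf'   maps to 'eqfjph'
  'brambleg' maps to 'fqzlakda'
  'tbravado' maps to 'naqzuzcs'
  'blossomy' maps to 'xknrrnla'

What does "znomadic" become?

bmnlzchy

Looking at the pairs, the operation is to swap the first and last characters, then shift every letter 1 place backward in the alphabet (wrapping around).
"znomadic" → "cnomadiz" → "bmnlzchy".
(Check on "irgkqf": → "frgkqi" → "eqfjph" ✓)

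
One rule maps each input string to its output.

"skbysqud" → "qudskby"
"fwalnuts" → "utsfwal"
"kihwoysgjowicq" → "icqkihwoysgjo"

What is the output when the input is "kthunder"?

In each case the input is transformed by: move the last 3 characters to the front (rotate right by 3), then delete the last character.
Applying both steps to "kthunder": "derkthun", then "derkthu".

derkthu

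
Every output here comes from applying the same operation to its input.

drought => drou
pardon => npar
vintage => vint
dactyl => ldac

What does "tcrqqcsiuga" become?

What's happening: move the last 3 characters to the front (rotate right by 3), then keep only the last 4 characters.
On "tcrqqcsiuga" that produces "qcsi".

qcsi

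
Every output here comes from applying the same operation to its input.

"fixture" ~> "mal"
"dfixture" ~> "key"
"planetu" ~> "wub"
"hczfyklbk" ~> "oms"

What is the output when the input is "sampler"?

The pattern: shift every letter 7 places forward in the alphabet (wrapping around), then keep one character in every 3, starting at position 1 (positions 1st, 4th, 7th, ...).
Starting from "sampler": after the first operation, "zhtwsly"; after the second, "zwy".

zwy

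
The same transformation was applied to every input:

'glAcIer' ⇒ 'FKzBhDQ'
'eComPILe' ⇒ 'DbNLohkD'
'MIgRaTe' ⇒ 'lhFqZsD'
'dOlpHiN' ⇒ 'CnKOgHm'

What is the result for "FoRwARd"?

Rule — flip the case of every letter, then shift every letter 1 place backward in the alphabet (wrapping around).
Working it through for "FoRwARd": intermediate "fOrWarD", final "eNqVzqC".
(Check on "eComPILe": → "EcOMpilE" → "DbNLohkD" ✓)

eNqVzqC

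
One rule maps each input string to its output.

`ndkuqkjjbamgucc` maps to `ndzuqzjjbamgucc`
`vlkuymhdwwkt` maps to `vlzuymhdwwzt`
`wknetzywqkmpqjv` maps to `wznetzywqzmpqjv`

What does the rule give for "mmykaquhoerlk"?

mmyzaquhoerlz

Looking at the pairs, the operation is to replace every "k" with "z".
Applying that to "mmykaquhoerlk" gives "mmyzaquhoerlz".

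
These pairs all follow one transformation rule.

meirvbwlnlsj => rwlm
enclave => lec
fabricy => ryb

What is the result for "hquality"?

The transformation: move the first 3 characters to the end (rotate left by 3), then keep one character in every 3, starting at position 1 (positions 1st, 4th, 7th, ...).
Doing the same to "hquality": "atq".

atq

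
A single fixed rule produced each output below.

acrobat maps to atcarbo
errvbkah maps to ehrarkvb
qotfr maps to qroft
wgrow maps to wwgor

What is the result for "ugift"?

utgfi

The pattern: take characters alternately from the front and the back (1st, last, 2nd, 2nd-last, ...).
Doing the same to "ugift": "utgfi".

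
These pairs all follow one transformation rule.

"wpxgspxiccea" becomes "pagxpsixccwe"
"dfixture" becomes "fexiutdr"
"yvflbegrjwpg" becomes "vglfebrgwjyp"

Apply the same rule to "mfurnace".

feruanmc

The rule is to swap the first and last characters, then swap each adjacent pair of characters (1↔2, 3↔4, ...).
For "mfurnace", step one produces "efurnacm"; step two turns that into "feruanmc".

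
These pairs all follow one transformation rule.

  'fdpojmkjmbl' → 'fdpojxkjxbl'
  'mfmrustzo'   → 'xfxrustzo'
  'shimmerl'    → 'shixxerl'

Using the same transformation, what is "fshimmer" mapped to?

The pattern: replace every "m" with "x".
Doing the same to "fshimmer": "fshixxer".

fshixxer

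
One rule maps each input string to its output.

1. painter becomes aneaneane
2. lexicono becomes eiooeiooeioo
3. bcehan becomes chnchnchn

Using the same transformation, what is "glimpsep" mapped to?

Rule — keep every other character starting from the second (positions 2nd, 4th, 6th, ...), then write the whole string 3 times in a row.
Starting from "glimpsep": after the first operation, "lmsp"; after the second, "lmsplmsplmsp".

lmsplmsplmsp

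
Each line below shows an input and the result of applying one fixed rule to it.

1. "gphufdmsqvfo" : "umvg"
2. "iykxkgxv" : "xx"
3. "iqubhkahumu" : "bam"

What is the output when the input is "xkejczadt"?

The rule is to move the first character to the end, then keep one character in every 3, starting at position 3 (positions 3rd, 6th, 9th, ...).
Applying that to "xkejczadt" gives "jax".

jax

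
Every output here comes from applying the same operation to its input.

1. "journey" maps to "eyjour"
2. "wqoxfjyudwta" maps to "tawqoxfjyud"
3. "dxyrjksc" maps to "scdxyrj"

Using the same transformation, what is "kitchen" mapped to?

enkitc

What's happening: move the last 3 characters to the front (rotate right by 3), then delete the first character.
For "kitchen", step one produces "henkitc"; step two turns that into "enkitc".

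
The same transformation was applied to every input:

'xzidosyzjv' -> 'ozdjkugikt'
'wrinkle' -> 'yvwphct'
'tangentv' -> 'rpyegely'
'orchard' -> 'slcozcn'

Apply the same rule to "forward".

The pattern: shift every letter 11 places forward in the alphabet (wrapping around), then move the first 3 characters to the end (rotate left by 3).
Working it through for "forward": intermediate "qzchlco", final "hlcoqzc".
(Check on "xzidosyzjv": → "iktozdjkug" → "ozdjkugikt" ✓)

hlcoqzc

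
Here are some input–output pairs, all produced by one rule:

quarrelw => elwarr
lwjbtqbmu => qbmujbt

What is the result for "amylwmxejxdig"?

mxejxdigylw

The pattern: delete the first 2 characters, then move the first 3 characters to the end (rotate left by 3).
Starting from "amylwmxejxdig": after the first operation, "ylwmxejxdig"; after the second, "mxejxdigylw".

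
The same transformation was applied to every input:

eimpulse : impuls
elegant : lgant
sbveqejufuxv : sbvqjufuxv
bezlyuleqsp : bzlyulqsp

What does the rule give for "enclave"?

nclav

What's happening: remove every "e".
Doing the same to "enclave": "nclav".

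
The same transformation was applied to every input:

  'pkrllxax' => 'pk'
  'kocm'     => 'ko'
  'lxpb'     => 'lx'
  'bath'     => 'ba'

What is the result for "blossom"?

What's happening: keep only the first 2 characters.
On "blossom" that produces "bl".

bl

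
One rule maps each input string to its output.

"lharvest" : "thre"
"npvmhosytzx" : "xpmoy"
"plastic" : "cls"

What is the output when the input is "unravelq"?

qnae

The pattern: move the last 2 characters to the front (rotate right by 2), then keep every other character starting from the second (positions 2nd, 4th, 6th, ...).
Starting from "unravelq": after the first operation, "lqunrave"; after the second, "qnae".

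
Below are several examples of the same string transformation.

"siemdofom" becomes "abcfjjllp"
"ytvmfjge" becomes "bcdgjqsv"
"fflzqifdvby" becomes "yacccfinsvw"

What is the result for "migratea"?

In each case the input is transformed by: sort the characters into alphabetical order, then shift every letter 3 places backward in the alphabet (wrapping around).
"migratea" → "aaegimrt" → "xxbdfjoq".

xxbdfjoq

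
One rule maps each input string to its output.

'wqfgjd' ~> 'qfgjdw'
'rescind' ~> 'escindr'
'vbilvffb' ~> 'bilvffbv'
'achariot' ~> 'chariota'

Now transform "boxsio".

What's happening: move the first character to the end.
Doing the same to "boxsio": "oxsiob".

oxsiob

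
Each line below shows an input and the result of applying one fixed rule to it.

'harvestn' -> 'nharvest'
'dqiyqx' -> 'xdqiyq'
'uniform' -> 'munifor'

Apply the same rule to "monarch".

hmonarc

In each case the input is transformed by: move the last character to the front.
On "monarch" that produces "hmonarc".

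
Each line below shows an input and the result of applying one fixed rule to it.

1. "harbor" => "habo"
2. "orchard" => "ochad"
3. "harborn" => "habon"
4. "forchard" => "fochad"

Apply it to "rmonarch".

monach

The pattern: remove every "r".
Doing the same to "rmonarch": "monach".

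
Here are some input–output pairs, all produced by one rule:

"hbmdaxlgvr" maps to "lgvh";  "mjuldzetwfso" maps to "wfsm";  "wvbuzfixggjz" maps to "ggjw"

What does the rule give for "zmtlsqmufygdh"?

ygdz

The rule is to swap the first and last characters, then keep only the last 4 characters.
So "zmtlsqmufygdh" becomes "ygdz".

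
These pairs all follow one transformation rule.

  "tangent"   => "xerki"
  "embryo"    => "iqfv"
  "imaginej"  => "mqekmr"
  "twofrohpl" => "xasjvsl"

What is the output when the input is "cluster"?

gpywx

Looking at the pairs, the operation is to delete the last 2 characters, then shift every letter 4 places forward in the alphabet (wrapping around).
For "cluster", step one produces "clust"; step two turns that into "gpywx".
(Check on "embryo": → "embr" → "iqfv" ✓)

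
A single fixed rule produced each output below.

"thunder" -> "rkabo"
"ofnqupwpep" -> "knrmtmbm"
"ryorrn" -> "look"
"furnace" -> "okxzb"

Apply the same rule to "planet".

The transformation: shift every letter 3 places backward in the alphabet (wrapping around), then delete the first 2 characters.
Starting from "planet": after the first operation, "mixkbq"; after the second, "xkbq".

xkbq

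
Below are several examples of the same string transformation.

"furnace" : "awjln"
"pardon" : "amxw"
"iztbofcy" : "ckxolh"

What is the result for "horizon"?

arixw

Looking at the pairs, the operation is to delete the first 2 characters, then shift every letter 9 places forward in the alphabet (wrapping around).
Starting from "horizon": after the first operation, "rizon"; after the second, "arixw".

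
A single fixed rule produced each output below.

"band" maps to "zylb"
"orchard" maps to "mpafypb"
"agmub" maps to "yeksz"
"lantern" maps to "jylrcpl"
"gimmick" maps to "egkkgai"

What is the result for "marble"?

kypzjc

Looking at the pairs, the operation is to shift every letter 2 places backward in the alphabet (wrapping around).
On "marble" that produces "kypzjc".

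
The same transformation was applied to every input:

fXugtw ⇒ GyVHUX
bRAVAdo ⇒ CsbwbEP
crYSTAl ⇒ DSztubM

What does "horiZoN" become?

In each case the input is transformed by: shift every letter 1 place forward in the alphabet (wrapping around), then flip the case of every letter.
On "horiZoN": the first step gives "ipsjApO", and the second then gives "IPSJaPo".

IPSJaPo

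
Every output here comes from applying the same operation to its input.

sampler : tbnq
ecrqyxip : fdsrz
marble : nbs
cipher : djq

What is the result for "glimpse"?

hmjn

Looking at the pairs, the operation is to shift every letter 1 place forward in the alphabet (wrapping around), then delete the last 3 characters.
For "glimpse", step one produces "hmjnqtf"; step two turns that into "hmjn".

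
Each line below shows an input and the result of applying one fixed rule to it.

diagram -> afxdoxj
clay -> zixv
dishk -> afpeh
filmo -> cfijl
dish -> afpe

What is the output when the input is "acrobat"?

xzolyxq

The rule is to shift every letter 3 places backward in the alphabet (wrapping around).
Doing the same to "acrobat": "xzolyxq".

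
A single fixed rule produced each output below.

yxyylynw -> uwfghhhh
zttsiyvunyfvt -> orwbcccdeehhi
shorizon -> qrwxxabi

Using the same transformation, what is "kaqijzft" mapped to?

jorstzci

The transformation: sort the characters into alphabetical order, then shift every letter 9 places forward in the alphabet (wrapping around).
Applying both steps to "kaqijzft": "afijkqtz", then "jorstzci".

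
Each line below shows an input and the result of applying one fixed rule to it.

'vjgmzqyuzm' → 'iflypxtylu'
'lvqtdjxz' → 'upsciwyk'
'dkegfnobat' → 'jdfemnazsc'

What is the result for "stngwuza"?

smfvtyzr

The rule is to move the first character to the end, then shift every letter 1 place backward in the alphabet (wrapping around).
"stngwuza" → "smfvtyzr".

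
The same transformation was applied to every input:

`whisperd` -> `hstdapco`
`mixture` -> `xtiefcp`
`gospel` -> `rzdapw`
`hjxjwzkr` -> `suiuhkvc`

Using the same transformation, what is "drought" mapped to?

The transformation: shift every letter 11 places forward in the alphabet (wrapping around).
For "drought" the result is "oczfrse".

oczfrse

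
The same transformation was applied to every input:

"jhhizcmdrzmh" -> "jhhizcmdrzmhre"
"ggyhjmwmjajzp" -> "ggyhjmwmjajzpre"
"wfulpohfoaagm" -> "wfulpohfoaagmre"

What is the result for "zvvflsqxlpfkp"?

zvvflsqxlpfkpre

Each output is the input with this applied: append "re".
So "zvvflsqxlpfkp" becomes "zvvflsqxlpfkpre".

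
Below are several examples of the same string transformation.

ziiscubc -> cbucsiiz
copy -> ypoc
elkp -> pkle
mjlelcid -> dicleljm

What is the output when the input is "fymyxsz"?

What's happening: reverse the string.
Doing the same to "fymyxsz": "zsxymyf".

zsxymyf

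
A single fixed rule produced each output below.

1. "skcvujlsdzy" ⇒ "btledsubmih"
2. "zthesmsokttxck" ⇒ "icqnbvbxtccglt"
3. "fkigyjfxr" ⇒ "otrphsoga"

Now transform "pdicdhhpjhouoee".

The pattern: shift every letter 9 places forward in the alphabet (wrapping around).
Applying that to "pdicdhhpjhouoee" gives "ymrlmqqysqxdxnn".

ymrlmqqysqxdxnn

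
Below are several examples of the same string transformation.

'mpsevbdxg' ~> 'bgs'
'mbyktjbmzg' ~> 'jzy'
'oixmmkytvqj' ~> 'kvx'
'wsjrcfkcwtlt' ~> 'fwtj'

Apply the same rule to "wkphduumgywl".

uglp

The pattern: keep one character in every 3, starting at position 3 (positions 3rd, 6th, 9th, ...), then move the first character to the end.
"wkphduumgywl" → "pugl" → "uglp".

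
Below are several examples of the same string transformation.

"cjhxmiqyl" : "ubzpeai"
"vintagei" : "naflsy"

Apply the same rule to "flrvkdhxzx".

xdjncvzp

The transformation: delete the last 2 characters, then shift every letter 8 places backward in the alphabet (wrapping around).
Applying both steps to "flrvkdhxzx": "flrvkdhx", then "xdjncvzp".
(Check on "vintagei": → "vintag" → "naflsy" ✓)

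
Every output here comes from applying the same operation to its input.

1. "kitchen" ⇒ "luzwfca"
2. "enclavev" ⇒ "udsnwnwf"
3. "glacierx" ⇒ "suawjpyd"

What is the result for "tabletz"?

Each output is the input with this applied: shift every letter 8 places backward in the alphabet (wrapping around), then move the first 2 characters to the end (rotate left by 2).
"tabletz" → "lstdwlr" → "tdwlrls".

tdwlrls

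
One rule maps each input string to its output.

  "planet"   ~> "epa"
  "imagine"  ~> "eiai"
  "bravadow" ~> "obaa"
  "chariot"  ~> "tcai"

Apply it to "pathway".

The transformation: keep every other character starting from the first (positions 1st, 3rd, 5th, ...), then move the last character to the front.
"pathway" → "ptwy" → "yptw".
(Check on "chariot": → "cait" → "tcai" ✓)

yptw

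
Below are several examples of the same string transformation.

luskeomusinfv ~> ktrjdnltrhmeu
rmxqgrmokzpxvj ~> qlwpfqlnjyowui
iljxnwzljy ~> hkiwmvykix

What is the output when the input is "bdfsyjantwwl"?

acerxizmsvvk

The pattern: shift every letter 1 place backward in the alphabet (wrapping around).
So "bdfsyjantwwl" becomes "acerxizmsvvk".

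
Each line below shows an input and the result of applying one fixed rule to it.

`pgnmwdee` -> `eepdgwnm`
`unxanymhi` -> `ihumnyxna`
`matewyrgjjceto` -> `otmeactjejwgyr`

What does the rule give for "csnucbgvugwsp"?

pscwsgnuuvcgb

What's happening: move the last character to the front, then take characters alternately from the front and the back (1st, last, 2nd, 2nd-last, ...).
Starting from "csnucbgvugwsp": after the first operation, "pcsnucbgvugws"; after the second, "pscwsgnuuvcgb".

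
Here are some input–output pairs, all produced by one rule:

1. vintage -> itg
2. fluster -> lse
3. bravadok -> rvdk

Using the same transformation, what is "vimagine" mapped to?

iaie

The pattern: keep every other character starting from the second (positions 2nd, 4th, 6th, ...).
Doing the same to "vimagine": "iaie".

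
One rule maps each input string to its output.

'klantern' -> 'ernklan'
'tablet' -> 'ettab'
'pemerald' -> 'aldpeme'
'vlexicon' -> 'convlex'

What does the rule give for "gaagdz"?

In each case the input is transformed by: swap the front and back halves of the string, then delete the first character.
For "gaagdz", step one produces "gdzgaa"; step two turns that into "dzgaa".

dzgaa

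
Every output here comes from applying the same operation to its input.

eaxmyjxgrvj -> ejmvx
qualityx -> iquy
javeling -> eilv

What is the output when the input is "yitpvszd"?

The transformation: sort the characters into alphabetical order, then keep every other character starting from the second (positions 2nd, 4th, 6th, ...).
For "yitpvszd", step one produces "dipstvyz"; step two turns that into "isvz".
(Check on "javeling": → "aegijlnv" → "eilv" ✓)

isvz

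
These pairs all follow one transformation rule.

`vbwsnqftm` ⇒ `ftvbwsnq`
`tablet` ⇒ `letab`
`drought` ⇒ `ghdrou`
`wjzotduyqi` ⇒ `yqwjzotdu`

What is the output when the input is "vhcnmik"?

The rule is to delete the last character, then move the last 2 characters to the front (rotate right by 2).
Working it through for "vhcnmik": intermediate "vhcnmi", final "mivhcn".
(Check on "vbwsnqftm": → "vbwsnqft" → "ftvbwsnq" ✓)

mivhcn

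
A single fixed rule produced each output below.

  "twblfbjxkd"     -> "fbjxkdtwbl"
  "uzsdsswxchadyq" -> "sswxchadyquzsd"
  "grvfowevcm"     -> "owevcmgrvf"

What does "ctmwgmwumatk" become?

gmwumatkctmw

What's happening: move the first character to the end, then move the first 3 characters to the end (rotate left by 3).
On "ctmwgmwumatk": the first step gives "tmwgmwumatkc", and the second then gives "gmwumatkctmw".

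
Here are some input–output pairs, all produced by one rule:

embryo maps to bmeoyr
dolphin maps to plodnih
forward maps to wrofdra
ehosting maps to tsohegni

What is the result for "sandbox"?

The transformation: reverse the string, then move the first 3 characters to the end (rotate left by 3).
"sandbox" → "xobdnas" → "dnasxob".

dnasxob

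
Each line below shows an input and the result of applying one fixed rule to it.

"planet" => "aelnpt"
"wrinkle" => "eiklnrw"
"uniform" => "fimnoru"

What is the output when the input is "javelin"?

The pattern: sort the characters into alphabetical order.
So "javelin" becomes "aeijlnv".

aeijlnv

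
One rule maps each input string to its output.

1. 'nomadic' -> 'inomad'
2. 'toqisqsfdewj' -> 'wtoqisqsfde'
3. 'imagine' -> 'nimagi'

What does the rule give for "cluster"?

The transformation: delete the last character, then move the last character to the front.
For "cluster" the result is "eclust".
(Check on "nomadic": → "nomadi" → "inomad" ✓)

eclust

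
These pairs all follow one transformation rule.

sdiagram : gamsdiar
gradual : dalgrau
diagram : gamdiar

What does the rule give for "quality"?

ltyquai

In each case the input is transformed by: move the last 3 characters to the front (rotate right by 3), then swap the first and last characters.
Starting from "quality": after the first operation, "ityqual"; after the second, "ltyquai".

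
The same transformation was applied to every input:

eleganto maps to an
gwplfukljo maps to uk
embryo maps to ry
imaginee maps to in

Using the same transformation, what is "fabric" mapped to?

The pattern: swap the front and back halves of the string, then keep only the first 2 characters.
Starting from "fabric": after the first operation, "ricfab"; after the second, "ri".

ri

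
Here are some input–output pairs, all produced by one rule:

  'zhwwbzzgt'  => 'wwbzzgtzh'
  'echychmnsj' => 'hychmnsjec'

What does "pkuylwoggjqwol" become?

uylwoggjqwolpk

Looking at the pairs, the operation is to move the first 2 characters to the end (rotate left by 2).
On "pkuylwoggjqwol" that produces "uylwoggjqwolpk".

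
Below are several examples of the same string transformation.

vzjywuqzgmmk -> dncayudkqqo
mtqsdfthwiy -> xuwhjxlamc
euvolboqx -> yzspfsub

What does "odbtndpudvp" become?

The transformation: delete the first character, then shift every letter 4 places forward in the alphabet (wrapping around).
Applying both steps to "odbtndpudvp": "dbtndpudvp", then "hfxrhtyhzt".

hfxrhtyhzt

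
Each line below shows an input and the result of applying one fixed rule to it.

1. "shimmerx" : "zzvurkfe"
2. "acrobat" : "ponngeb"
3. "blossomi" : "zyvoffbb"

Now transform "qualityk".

yxvnlhgd

Each output is the input with this applied: shift every letter 13 places forward in the alphabet (wrapping around) — i.e. ROT13, then sort the characters into reverse alphabetical order.
"qualityk" → "dhnyvglx" → "yxvnlhgd".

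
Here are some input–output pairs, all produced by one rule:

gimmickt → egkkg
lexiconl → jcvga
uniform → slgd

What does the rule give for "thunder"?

rfsl

The pattern: shift every letter 2 places backward in the alphabet (wrapping around), then delete the last 3 characters.
Working it through for "thunder": intermediate "rfslbcp", final "rfsl".
(Check on "gimmickt": → "egkkgair" → "egkkg" ✓)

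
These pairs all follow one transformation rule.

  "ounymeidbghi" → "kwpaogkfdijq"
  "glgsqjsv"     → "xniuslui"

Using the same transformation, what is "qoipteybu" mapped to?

Rule — swap the first and last characters, then shift every letter 2 places forward in the alphabet (wrapping around).
"qoipteybu" → "uoipteybq" → "wqkrvgads".

wqkrvgads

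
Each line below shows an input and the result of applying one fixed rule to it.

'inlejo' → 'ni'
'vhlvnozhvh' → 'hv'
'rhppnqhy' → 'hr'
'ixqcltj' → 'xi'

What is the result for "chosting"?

The pattern: swap each adjacent pair of characters (1↔2, 3↔4, ...), then keep only the first 2 characters.
"chosting" → "hcsoitgn" → "hc".

hc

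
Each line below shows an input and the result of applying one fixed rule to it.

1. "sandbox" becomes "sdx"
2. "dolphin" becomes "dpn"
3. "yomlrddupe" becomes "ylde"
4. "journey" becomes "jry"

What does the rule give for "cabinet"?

In each case the input is transformed by: keep one character in every 3, starting at position 1 (positions 1st, 4th, 7th, ...).
Doing the same to "cabinet": "cit".

cit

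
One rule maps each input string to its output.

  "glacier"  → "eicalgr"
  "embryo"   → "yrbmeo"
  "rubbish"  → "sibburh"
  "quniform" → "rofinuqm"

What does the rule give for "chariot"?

Rule — move the last character to the front, then reverse the string.
For "chariot", step one produces "tchario"; step two turns that into "oirahct".

oirahct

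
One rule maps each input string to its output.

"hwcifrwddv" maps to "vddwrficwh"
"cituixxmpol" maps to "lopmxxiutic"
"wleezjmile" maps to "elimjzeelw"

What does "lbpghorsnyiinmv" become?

The pattern: reverse the string.
Applying that to "lbpghorsnyiinmv" gives "vmniiynsrohgpbl".

vmniiynsrohgpbl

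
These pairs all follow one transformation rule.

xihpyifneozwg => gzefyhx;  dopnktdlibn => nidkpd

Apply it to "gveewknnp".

pnweg

The transformation: reverse the string, then keep every other character starting from the first (positions 1st, 3rd, 5th, ...).
For "gveewknnp" the result is "pnweg".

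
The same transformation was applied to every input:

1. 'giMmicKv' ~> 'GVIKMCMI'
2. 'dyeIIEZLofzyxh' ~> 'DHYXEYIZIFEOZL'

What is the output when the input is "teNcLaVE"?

TEEVNACL

The transformation: take characters alternately from the front and the back (1st, last, 2nd, 2nd-last, ...), then convert every letter to uppercase.
On "teNcLaVE": the first step gives "tEeVNacL", and the second then gives "TEEVNACL".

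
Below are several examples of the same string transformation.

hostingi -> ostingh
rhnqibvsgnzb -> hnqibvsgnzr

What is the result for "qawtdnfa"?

awtdnfq

Rule — delete the last character, then move the first character to the end.
Doing the same to "qawtdnfa": "awtdnfq".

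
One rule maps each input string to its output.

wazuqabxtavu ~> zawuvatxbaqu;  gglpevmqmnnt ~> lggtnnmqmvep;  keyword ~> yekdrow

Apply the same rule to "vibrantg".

The rule is to move the first 3 characters to the end (rotate left by 3), then reverse the string.
On "vibrantg": the first step gives "rantgvib", and the second then gives "bivgtnar".

bivgtnar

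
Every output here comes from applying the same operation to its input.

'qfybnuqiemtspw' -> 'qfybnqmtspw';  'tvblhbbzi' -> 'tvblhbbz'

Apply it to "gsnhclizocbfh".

gsnhclzcbfh

What's happening: remove every vowel.
So "gsnhclizocbfh" becomes "gsnhclzcbfh".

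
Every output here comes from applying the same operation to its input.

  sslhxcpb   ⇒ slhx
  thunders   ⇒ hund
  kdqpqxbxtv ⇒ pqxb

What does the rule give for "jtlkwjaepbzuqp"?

epbz

Looking at the pairs, the operation is to move the last 3 characters to the front (rotate right by 3), then keep only the last 4 characters.
For "jtlkwjaepbzuqp", step one produces "uqpjtlkwjaepbz"; step two turns that into "epbz".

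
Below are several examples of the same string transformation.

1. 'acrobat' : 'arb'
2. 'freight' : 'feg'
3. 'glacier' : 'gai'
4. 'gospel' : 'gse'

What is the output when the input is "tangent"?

tne

Each output is the input with this applied: swap each adjacent pair of characters (1↔2, 3↔4, ...), then keep every other character starting from the second (positions 2nd, 4th, 6th, ...).
Working it through for "tangent": intermediate "atgnnet", final "tne".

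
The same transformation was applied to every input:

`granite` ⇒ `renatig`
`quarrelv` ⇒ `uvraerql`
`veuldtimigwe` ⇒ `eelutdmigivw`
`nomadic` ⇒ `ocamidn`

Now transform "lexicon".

enixocl

The transformation: swap the first and last characters, then swap each adjacent pair of characters (1↔2, 3↔4, ...).
For "lexicon" the result is "enixocl".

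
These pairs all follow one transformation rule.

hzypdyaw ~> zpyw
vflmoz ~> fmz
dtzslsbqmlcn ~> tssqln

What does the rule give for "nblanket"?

Rule — keep every other character starting from the second (positions 2nd, 4th, 6th, ...).
"nblanket" → "bakt".

bakt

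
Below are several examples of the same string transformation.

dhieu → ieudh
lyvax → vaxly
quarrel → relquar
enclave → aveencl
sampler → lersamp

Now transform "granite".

The pattern: move the last 3 characters to the front (rotate right by 3).
"granite" → "itegran".

itegran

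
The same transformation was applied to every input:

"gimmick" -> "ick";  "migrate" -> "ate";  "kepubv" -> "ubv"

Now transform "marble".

ble

The rule is to keep only the last 3 characters.
Doing the same to "marble": "ble".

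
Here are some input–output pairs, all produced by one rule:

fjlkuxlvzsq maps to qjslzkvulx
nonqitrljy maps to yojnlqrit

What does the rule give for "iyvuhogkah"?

hyavkugho

In each case the input is transformed by: take characters alternately from the front and the back (1st, last, 2nd, 2nd-last, ...), then delete the first character.
Starting from "iyvuhogkah": after the first operation, "ihyavkugho"; after the second, "hyavkugho".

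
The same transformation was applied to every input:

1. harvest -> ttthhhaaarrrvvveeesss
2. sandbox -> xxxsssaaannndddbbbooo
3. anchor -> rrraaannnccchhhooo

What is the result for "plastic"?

The rule is to repeat every character 3 times, then move the last 3 characters to the front (rotate right by 3).
On "plastic": the first step gives "ppplllaaassstttiiiccc", and the second then gives "cccppplllaaassstttiii".

cccppplllaaassstttiii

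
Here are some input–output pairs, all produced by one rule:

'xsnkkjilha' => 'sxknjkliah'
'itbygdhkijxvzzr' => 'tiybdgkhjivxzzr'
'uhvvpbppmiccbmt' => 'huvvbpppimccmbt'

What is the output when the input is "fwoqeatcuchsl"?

wfqoaectcushl

Looking at the pairs, the operation is to swap each adjacent pair of characters (1↔2, 3↔4, ...).
So "fwoqeatcuchsl" becomes "wfqoaectcushl".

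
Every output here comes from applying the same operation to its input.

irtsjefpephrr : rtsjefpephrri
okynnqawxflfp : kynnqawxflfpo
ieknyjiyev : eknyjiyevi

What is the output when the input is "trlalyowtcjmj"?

The rule is to move the first character to the end.
So "trlalyowtcjmj" becomes "rlalyowtcjmjt".

rlalyowtcjmjt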